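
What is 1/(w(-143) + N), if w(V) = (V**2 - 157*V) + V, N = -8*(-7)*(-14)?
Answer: 1/41973 ≈ 2.3825e-5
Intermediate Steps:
N = -784 (N = 56*(-14) = -784)
w(V) = V**2 - 156*V
1/(w(-143) + N) = 1/(-143*(-156 - 143) - 784) = 1/(-143*(-299) - 784) = 1/(42757 - 784) = 1/41973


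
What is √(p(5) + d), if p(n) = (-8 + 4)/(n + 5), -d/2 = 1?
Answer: 2*I*√15/5 ≈ 1.5492*I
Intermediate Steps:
d = -2 (d = -2*1 = -2)
p(n) = -4/(5 + n)
√(p(5) + d) = √(-4/(5 + 5) - 2) = √(-4/10 - 2) = √(-4*⅒ - 2) = √(-⅖ - 2) = √(-12/5) = 2*I*√15/5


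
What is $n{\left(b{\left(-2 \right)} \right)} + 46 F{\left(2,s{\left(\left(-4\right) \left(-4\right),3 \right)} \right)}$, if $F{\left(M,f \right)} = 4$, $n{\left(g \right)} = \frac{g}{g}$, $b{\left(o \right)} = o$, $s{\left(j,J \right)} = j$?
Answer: $185$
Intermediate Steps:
$n{\left(g \right)} = 1$
$n{\left(b{\left(-2 \right)} \right)} + 46 F{\left(2,s{\left(\left(-4\right) \left(-4\right),3 \right)} \right)} = 1 + 46 \cdot 4 = 1 + 184 = 185$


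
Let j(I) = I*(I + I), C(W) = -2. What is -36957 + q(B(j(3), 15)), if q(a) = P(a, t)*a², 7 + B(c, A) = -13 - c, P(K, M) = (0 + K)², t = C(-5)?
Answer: 2048179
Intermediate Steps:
t = -2
j(I) = 2*I² (j(I) = I*(2*I) = 2*I²)
P(K, M) = K²
B(c, A) = -20 - c (B(c, A) = -7 + (-13 - c) = -20 - c)
q(a) = a⁴ (q(a) = a²*a² = a⁴)
-36957 + q(B(j(3), 15)) = -36957 + (-20 - 2*3²)⁴ = -36957 + (-20 - 2*9)⁴ = -36957 + (-20 - 1*18)⁴ = -36957 + (-20 - 18)⁴ = -36957 + (-38)⁴ = -36957 + 2085136 = 2048179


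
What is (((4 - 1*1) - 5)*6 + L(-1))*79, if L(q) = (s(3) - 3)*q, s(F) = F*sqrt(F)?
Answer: -711 - 237*sqrt(3) ≈ -1121.5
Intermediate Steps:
s(F) = F**(3/2)
L(q) = q*(-3 + 3*sqrt(3)) (L(q) = (3**(3/2) - 3)*q = (3*sqrt(3) - 3)*q = (-3 + 3*sqrt(3))*q = q*(-3 + 3*sqrt(3)))
(((4 - 1*1) - 5)*6 + L(-1))*79 = (((4 - 1*1) - 5)*6 + 3*(-1)*(-1 + sqrt(3)))*79 = (((4 - 1) - 5)*6 + (3 - 3*sqrt(3)))*79 = ((3 - 5)*6 + (3 - 3*sqrt(3)))*79 = (-2*6 + (3 - 3*sqrt(3)))*79 = (-12 + (3 - 3*sqrt(3)))*79 = (-9 - 3*sqrt(3))*79 = -711 - 237*sqrt(3)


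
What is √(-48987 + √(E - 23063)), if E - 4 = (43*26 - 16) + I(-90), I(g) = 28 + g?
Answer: √(-48987 + I*√22019) ≈ 0.3352 + 221.33*I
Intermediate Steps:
E = 1044 (E = 4 + ((43*26 - 16) + (28 - 90)) = 4 + ((1118 - 16) - 62) = 4 + (1102 - 62) = 4 + 1040 = 1044)
√(-48987 + √(E - 23063)) = √(-48987 + √(1044 - 23063)) = √(-48987 + √(-22019)) = √(-48987 + I*√22019)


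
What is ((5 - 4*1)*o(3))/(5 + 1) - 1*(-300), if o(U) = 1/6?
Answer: 10801/36 ≈ 300.03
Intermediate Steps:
o(U) = ⅙
((5 - 4*1)*o(3))/(5 + 1) - 1*(-300) = ((5 - 4*1)*(⅙))/(5 + 1) - 1*(-300) = ((5 - 4)*(⅙))/6 + 300 = (1*(⅙))*(⅙) + 300 = (⅙)*(⅙) + 300 = 1/36 + 300 = 10801/36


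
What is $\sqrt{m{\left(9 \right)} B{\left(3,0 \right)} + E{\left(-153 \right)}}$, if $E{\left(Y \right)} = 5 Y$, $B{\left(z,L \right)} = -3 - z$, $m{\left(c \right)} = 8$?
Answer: $i \sqrt{813} \approx 28.513 i$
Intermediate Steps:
$\sqrt{m{\left(9 \right)} B{\left(3,0 \right)} + E{\left(-153 \right)}} = \sqrt{8 \left(-3 - 3\right) + 5 \left(-153\right)} = \sqrt{8 \left(-3 - 3\right) - 765} = \sqrt{8 \left(-6\right) - 765} = \sqrt{-48 - 765} = \sqrt{-813} = i \sqrt{813}$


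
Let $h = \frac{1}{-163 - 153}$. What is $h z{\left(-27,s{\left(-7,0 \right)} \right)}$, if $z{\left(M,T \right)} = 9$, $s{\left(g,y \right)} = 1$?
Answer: $- \frac{9}{316} \approx -0.028481$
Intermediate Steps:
$h = - \frac{1}{316}$ ($h = \frac{1}{-316} = - \frac{1}{316} \approx -0.0031646$)
$h z{\left(-27,s{\left(-7,0 \right)} \right)} = \left(- \frac{1}{316}\right) 9 = - \frac{9}{316}$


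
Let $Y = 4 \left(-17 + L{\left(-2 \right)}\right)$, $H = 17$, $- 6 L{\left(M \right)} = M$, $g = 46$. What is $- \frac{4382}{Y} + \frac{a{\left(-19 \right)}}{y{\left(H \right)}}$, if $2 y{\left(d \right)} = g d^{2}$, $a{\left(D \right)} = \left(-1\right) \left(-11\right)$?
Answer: $\frac{43691831}{664700} \approx 65.732$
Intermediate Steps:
$L{\left(M \right)} = - \frac{M}{6}$
$a{\left(D \right)} = 11$
$y{\left(d \right)} = 23 d^{2}$ ($y{\left(d \right)} = \frac{46 d^{2}}{2} = 23 d^{2}$)
$Y = - \frac{200}{3}$ ($Y = 4 \left(-17 - - \frac{1}{3}\right) = 4 \left(-17 + \frac{1}{3}\right) = 4 \left(- \frac{50}{3}\right) = - \frac{200}{3} \approx -66.667$)
$- \frac{4382}{Y} + \frac{a{\left(-19 \right)}}{y{\left(H \right)}} = - \frac{4382}{- \frac{200}{3}} + \frac{11}{23 \cdot 17^{2}} = \left(-4382\right) \left(- \frac{3}{200}\right) + \frac{11}{23 \cdot 289} = \frac{6573}{100} + \frac{11}{6647} = \frac{43691831}{664700}$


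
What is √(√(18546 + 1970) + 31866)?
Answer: √(31866 + 2*√5129) ≈ 178.91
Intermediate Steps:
√(√(18546 + 1970) + 31866) = √(√20516 + 31866) = √(2*√5129 + 31866) = √(31866 + 2*√5129)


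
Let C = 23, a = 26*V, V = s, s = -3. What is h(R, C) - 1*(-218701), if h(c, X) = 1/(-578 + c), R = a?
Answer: 143467855/656 ≈ 2.1870e+5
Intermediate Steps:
V = -3
a = -78 (a = 26*(-3) = -78)
R = -78
h(R, C) - 1*(-218701) = 1/(-578 - 78) - 1*(-218701) = 1/(-656) + 218701 = -1/656 + 218701 = 143467855/656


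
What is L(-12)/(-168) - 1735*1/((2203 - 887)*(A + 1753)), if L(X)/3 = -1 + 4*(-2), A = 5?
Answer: 185041/1156764 ≈ 0.15996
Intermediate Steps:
L(X) = -27 (L(X) = 3*(-1 + 4*(-2)) = 3*(-1 - 8) = 3*(-9) = -27)
L(-12)/(-168) - 1735*1/((2203 - 887)*(A + 1753)) = -27/(-168) - 1735*1/((5 + 1753)*(2203 - 887)) = -27*(-1/168) - 1735/(1758*1316) = 9/56 - 1735/2313528 = 185041/1156764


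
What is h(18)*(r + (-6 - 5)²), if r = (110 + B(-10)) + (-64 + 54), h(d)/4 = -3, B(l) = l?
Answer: -2532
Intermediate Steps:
h(d) = -12 (h(d) = 4*(-3) = -12)
r = 90 (r = (110 - 10) + (-64 + 54) = 100 - 10 = 90)
h(18)*(r + (-6 - 5)²) = -12*(90 + (-6 - 5)²) = -12*(90 + (-11)²) = -12*(90 + 121) = -12*211 = -2532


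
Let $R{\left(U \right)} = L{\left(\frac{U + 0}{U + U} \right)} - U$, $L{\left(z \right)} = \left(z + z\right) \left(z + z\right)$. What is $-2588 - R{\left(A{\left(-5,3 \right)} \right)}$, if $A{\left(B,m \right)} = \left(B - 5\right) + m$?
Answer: $-2596$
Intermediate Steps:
$A{\left(B,m \right)} = -5 + B + m$ ($A{\left(B,m \right)} = \left(-5 + B\right) + m = -5 + B + m$)
$L{\left(z \right)} = 4 z^{2}$ ($L{\left(z \right)} = 2 z 2 z = 4 z^{2}$)
$R{\left(U \right)} = 1 - U$ ($R{\left(U \right)} = 4 \left(\frac{U + 0}{U + U}\right)^{2} - U = 4 \left(\frac{U}{2 U}\right)^{2} - U = 4 \left(U \frac{1}{2 U}\right)^{2} - U = \frac{4}{4} - U = 4 \cdot \frac{1}{4} - U = 1 - U$)
$-2588 - R{\left(A{\left(-5,3 \right)} \right)} = -2588 - \left(1 - \left(-5 - 5 + 3\right)\right) = -2588 - \left(1 - -7\right) = -2588 - \left(1 + 7\right) = -2588 - 8 = -2596$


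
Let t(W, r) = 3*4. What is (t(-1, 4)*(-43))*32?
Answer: -16512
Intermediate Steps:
t(W, r) = 12
(t(-1, 4)*(-43))*32 = (12*(-43))*32 = -516*32 = -16512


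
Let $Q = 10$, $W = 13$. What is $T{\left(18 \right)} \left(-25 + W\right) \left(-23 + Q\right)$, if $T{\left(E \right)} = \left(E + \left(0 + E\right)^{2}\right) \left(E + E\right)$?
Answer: $1920672$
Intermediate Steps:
$T{\left(E \right)} = 2 E \left(E + E^{2}\right)$ ($T{\left(E \right)} = \left(E + E^{2}\right) 2 E = 2 E \left(E + E^{2}\right)$)
$T{\left(18 \right)} \left(-25 + W\right) \left(-23 + Q\right) = 2 \cdot 18^{2} \left(1 + 18\right) \left(-25 + 13\right) \left(-23 + 10\right) = 2 \cdot 324 \cdot 19 \left(\left(-12\right) \left(-13\right)\right) = 12312 \cdot 156 = 1920672$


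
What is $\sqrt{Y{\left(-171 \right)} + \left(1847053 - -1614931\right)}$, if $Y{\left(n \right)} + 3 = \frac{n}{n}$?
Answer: $\sqrt{3461982} \approx 1860.6$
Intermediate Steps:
$Y{\left(n \right)} = -2$ ($Y{\left(n \right)} = -3 + \frac{n}{n} = -3 + 1 = -2$)
$\sqrt{Y{\left(-171 \right)} + \left(1847053 - -1614931\right)} = \sqrt{-2 + \left(1847053 - -1614931\right)} = \sqrt{-2 + \left(1847053 + 1614931\right)} = \sqrt{-2 + 3461984} = \sqrt{3461982}$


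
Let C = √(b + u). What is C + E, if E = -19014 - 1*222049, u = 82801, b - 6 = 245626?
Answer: -241063 + √328433 ≈ -2.4049e+5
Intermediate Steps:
b = 245632 (b = 6 + 245626 = 245632)
E = -241063 (E = -19014 - 222049 = -241063)
C = √328433 (C = √(245632 + 82801) = √328433 ≈ 573.09)
C + E = √328433 - 241063 = -241063 + √328433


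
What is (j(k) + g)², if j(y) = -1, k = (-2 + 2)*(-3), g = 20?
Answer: 361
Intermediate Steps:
k = 0 (k = 0*(-3) = 0)
(j(k) + g)² = (-1 + 20)² = 19² = 361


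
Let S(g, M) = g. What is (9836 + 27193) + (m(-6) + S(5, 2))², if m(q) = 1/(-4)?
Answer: 592825/16 ≈ 37052.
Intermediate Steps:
m(q) = -¼
(9836 + 27193) + (m(-6) + S(5, 2))² = (9836 + 27193) + (-¼ + 5)² = 37029 + (19/4)² = 37029 + 361/16 = 592825/16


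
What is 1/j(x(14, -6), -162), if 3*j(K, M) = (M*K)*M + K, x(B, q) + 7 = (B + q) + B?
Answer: 1/131225 ≈ 7.6205e-6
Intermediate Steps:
x(B, q) = -7 + q + 2*B (x(B, q) = -7 + ((B + q) + B) = -7 + (q + 2*B) = -7 + q + 2*B)
j(K, M) = K/3 + K*M**2/3 (j(K, M) = ((M*K)*M + K)/3 = ((K*M)*M + K)/3 = (K*M**2 + K)/3 = (K + K*M**2)/3 = K/3 + K*M**2/3)
1/j(x(14, -6), -162) = 1/((-7 - 6 + 2*14)*(1 + (-162)**2)/3) = 1/((-7 - 6 + 28)*(1 + 26244)/3) = 1/((1/3)*15*26245) = 1/131225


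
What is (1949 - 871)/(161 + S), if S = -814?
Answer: -1078/653 ≈ -1.6508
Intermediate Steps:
(1949 - 871)/(161 + S) = (1949 - 871)/(161 - 814) = 1078/(-653) = 1078*(-1/653) = -1078/653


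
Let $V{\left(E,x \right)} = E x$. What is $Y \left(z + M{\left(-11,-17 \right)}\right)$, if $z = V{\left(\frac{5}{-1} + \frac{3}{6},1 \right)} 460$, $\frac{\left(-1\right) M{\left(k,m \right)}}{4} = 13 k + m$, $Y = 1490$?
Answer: $-2130700$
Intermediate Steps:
$M{\left(k,m \right)} = - 52 k - 4 m$ ($M{\left(k,m \right)} = - 4 \left(13 k + m\right) = - 4 \left(m + 13 k\right) = - 52 k - 4 m$)
$z = -2070$ ($z = \left(\frac{5}{-1} + \frac{3}{6}\right) 1 \cdot 460 = \left(5 \left(-1\right) + 3 \cdot \frac{1}{6}\right) 1 \cdot 460 = \left(-5 + \frac{1}{2}\right) 1 \cdot 460 = \left(- \frac{9}{2}\right) 1 \cdot 460 = \left(- \frac{9}{2}\right) 460 = -2070$)
$Y \left(z + M{\left(-11,-17 \right)}\right) = 1490 \left(-2070 - -640\right) = 1490 \left(-2070 + \left(572 + 68\right)\right) = 1490 \left(-2070 + 640\right) = 1490 \left(-1430\right) = -2130700$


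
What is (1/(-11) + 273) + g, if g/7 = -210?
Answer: -13168/11 ≈ -1197.1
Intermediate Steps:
g = -1470 (g = 7*(-210) = -1470)
(1/(-11) + 273) + g = (1/(-11) + 273) - 1470 = (-1/11 + 273) - 1470 = 3002/11 - 1470 = -13168/11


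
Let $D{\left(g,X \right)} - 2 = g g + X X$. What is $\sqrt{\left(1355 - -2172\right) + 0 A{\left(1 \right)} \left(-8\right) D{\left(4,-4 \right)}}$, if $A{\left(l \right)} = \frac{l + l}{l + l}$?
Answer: $\sqrt{3527} \approx 59.389$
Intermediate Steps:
$A{\left(l \right)} = 1$ ($A{\left(l \right)} = \frac{2 l}{2 l} = 2 l \frac{1}{2 l} = 1$)
$D{\left(g,X \right)} = 2 + X^{2} + g^{2}$ ($D{\left(g,X \right)} = 2 + \left(g g + X X\right) = 2 + \left(g^{2} + X^{2}\right) = 2 + \left(X^{2} + g^{2}\right) = 2 + X^{2} + g^{2}$)
$\sqrt{\left(1355 - -2172\right) + 0 A{\left(1 \right)} \left(-8\right) D{\left(4,-4 \right)}} = \sqrt{\left(1355 - -2172\right) + 0 \cdot 1 \left(-8\right) \left(2 + \left(-4\right)^{2} + 4^{2}\right)} = \sqrt{\left(1355 + 2172\right) + 0 \left(-8\right) \left(2 + 16 + 16\right)} = \sqrt{3527 + 0 \cdot 34} = \sqrt{3527 + 0} = \sqrt{3527}$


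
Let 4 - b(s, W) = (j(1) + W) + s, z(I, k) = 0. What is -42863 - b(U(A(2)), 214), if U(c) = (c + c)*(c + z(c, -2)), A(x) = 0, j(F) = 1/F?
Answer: -42652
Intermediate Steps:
U(c) = 2*c² (U(c) = (c + c)*(c + 0) = (2*c)*c = 2*c²)
b(s, W) = 3 - W - s (b(s, W) = 4 - ((1/1 + W) + s) = 4 - ((1 + W) + s) = 4 - (1 + W + s) = 4 + (-1 - W - s) = 3 - W - s)
-42863 - b(U(A(2)), 214) = -42863 - (3 - 1*214 - 2*0²) = -42863 - (3 - 214 - 2*0) = -42863 - (3 - 214 - 1*0) = -42863 - (3 - 214 + 0) = -42863 - 1*(-211) = -42863 + 211 = -42652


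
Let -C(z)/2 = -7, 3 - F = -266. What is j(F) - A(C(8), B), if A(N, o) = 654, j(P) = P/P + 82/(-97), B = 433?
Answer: -63423/97 ≈ -653.85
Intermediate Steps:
F = 269 (F = 3 - 1*(-266) = 3 + 266 = 269)
C(z) = 14 (C(z) = -2*(-7) = 14)
j(P) = 15/97 (j(P) = 1 + 82*(-1/97) = 1 - 82/97 = 15/97)
j(F) - A(C(8), B) = 15/97 - 1*654 = 15/97 - 654 = -63423/97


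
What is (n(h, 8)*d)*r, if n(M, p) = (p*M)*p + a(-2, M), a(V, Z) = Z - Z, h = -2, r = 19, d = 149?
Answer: -362368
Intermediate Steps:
a(V, Z) = 0
n(M, p) = M*p**2 (n(M, p) = (p*M)*p + 0 = (M*p)*p + 0 = M*p**2 + 0 = M*p**2)
(n(h, 8)*d)*r = (-2*8**2*149)*19 = (-2*64*149)*19 = -128*149*19 = -19072*19 = -362368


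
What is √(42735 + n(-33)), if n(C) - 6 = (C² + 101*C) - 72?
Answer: 35*√33 ≈ 201.06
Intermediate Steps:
n(C) = -66 + C² + 101*C (n(C) = 6 + ((C² + 101*C) - 72) = 6 + (-72 + C² + 101*C) = -66 + C² + 101*C)
√(42735 + n(-33)) = √(42735 + (-66 + (-33)² + 101*(-33))) = √(42735 + (-66 + 1089 - 3333)) = √(42735 - 2310) = √40425 = 35*√33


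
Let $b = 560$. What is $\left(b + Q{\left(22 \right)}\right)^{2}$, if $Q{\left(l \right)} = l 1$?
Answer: $338724$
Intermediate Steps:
$Q{\left(l \right)} = l$
$\left(b + Q{\left(22 \right)}\right)^{2} = \left(560 + 22\right)^{2} = 582^{2} = 338724$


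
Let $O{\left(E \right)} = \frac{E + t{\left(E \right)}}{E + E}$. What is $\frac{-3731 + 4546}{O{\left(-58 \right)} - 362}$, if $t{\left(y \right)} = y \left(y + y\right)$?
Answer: $- \frac{1630}{839} \approx -1.9428$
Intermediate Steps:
$t{\left(y \right)} = 2 y^{2}$ ($t{\left(y \right)} = y 2 y = 2 y^{2}$)
$O{\left(E \right)} = \frac{E + 2 E^{2}}{2 E}$ ($O{\left(E \right)} = \frac{E + 2 E^{2}}{E + E} = \frac{E + 2 E^{2}}{2 E}$)
$\frac{-3731 + 4546}{O{\left(-58 \right)} - 362} = \frac{-3731 + 4546}{\left(\frac{1}{2} - 58\right) - 362} = \frac{815}{- \frac{115}{2} - 362} = \frac{815}{- \frac{839}{2}} = 815 \left(- \frac{2}{839}\right) = - \frac{1630}{839}$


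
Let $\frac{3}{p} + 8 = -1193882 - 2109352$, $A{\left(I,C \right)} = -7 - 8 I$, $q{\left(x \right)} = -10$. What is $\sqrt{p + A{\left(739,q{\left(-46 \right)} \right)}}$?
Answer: $\frac{i \sqrt{64584622248738042}}{3303242} \approx 76.935 i$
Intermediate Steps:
$p = - \frac{3}{3303242}$ ($p = \frac{3}{-8 - 3303234} = \frac{3}{-3303242} = 3 \left(- \frac{1}{3303242}\right) = - \frac{3}{3303242} \approx -9.082 \cdot 10^{-7}$)
$\sqrt{p + A{\left(739,q{\left(-46 \right)} \right)}} = \sqrt{- \frac{3}{3303242} - 5919} = \sqrt{- \frac{19551889401}{3303242}} = \frac{i \sqrt{64584622248738042}}{3303242}$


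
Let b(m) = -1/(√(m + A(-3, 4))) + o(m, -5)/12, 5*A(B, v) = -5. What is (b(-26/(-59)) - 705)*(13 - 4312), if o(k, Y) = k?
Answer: 357615181/118 - 1433*I*√1947/11 ≈ 3.0306e+6 - 5748.3*I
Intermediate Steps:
A(B, v) = -1 (A(B, v) = (⅕)*(-5) = -1)
b(m) = -1/√(-1 + m) + m/12 (b(m) = -1/(√(m - 1)) + m/12 = -1/(√(-1 + m)) + m*(1/12) = -1/√(-1 + m) + m/12)
(b(-26/(-59)) - 705)*(13 - 4312) = ((-1/√(-1 - 26/(-59)) + (-26/(-59))/12) - 705)*(13 - 4312) = ((-1/√(-1 - 26*(-1/59)) + (-26*(-1/59))/12) - 705)*(-4299) = ((-1/√(-1 + 26/59) + (1/12)*(26/59)) - 705)*(-4299) = ((-1/√(-33/59) + 13/354) - 705)*(-4299) = ((-(-1)*I*√1947/33 + 13/354) - 705)*(-4299) = ((I*√1947/33 + 13/354) - 705)*(-4299) = ((13/354 + I*√1947/33) - 705)*(-4299) = (-249557/354 + I*√1947/33)*(-4299) = 357615181/118 - 1433*I*√1947/11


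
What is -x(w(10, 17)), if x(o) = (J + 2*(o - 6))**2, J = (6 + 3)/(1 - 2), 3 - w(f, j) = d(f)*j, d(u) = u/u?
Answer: -2401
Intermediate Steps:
d(u) = 1
w(f, j) = 3 - j
J = -9 (J = 9/(-1) = 9*(-1) = -9)
x(o) = (-21 + 2*o)**2 (x(o) = (-9 + 2*(o - 6))**2 = (-9 + 2*(-6 + o))**2 = (-9 + (-12 + 2*o))**2 = (-21 + 2*o)**2)
-x(w(10, 17)) = -(-21 + 2*(3 - 1*17))**2 = -(-21 + 2*(3 - 17))**2 = -(-21 + 2*(-14))**2 = -(-21 - 28)**2 = -1*(-49)**2 = -1*2401 = -2401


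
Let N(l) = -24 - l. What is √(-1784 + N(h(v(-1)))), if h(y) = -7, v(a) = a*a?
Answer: I*√1801 ≈ 42.438*I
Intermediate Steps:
v(a) = a²
√(-1784 + N(h(v(-1)))) = √(-1784 + (-24 - 1*(-7))) = √(-1784 + (-24 + 7)) = √(-1784 - 17) = √(-1801) = I*√1801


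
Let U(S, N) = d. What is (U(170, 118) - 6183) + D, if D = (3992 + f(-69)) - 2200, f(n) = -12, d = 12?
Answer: -4391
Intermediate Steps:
U(S, N) = 12
D = 1780 (D = (3992 - 12) - 2200 = 3980 - 2200 = 1780)
(U(170, 118) - 6183) + D = (12 - 6183) + 1780 = -6171 + 1780 = -4391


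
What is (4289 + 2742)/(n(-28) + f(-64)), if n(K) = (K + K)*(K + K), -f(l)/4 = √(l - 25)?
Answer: 1378076/614745 + 7031*I*√89/2458980 ≈ 2.2417 + 0.026975*I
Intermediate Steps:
f(l) = -4*√(-25 + l) (f(l) = -4*√(l - 25) = -4*√(-25 + l))
n(K) = 4*K² (n(K) = (2*K)*(2*K) = 4*K²)
(4289 + 2742)/(n(-28) + f(-64)) = (4289 + 2742)/(4*(-28)² - 4*√(-25 - 64)) = 7031/(4*784 - 4*I*√89) = 7031/(3136 - 4*I*√89)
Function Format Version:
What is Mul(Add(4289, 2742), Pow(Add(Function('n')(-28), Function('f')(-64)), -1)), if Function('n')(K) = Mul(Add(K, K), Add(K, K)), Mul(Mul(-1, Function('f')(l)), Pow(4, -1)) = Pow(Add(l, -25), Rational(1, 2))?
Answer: Add(Rational(1378076, 614745), Mul(Rational(7031, 2458980), I, Pow(89, Rational(1, 2)))) ≈ Add(2.2417, Mul(0.026975, I))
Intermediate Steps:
Function('f')(l) = Mul(-4, Pow(Add(-25, l), Rational(1, 2))) (Function('f')(l) = Mul(-4, Pow(Add(l, -25), Rational(1, 2))) = Mul(-4, Pow(Add(-25, l), Rational(1, 2))))
Function('n')(K) = Mul(4, Pow(K, 2)) (Function('n')(K) = Mul(Mul(2, K), Mul(2, K)) = Mul(4, Pow(K, 2)))
Mul(Add(4289, 2742), Pow(Add(Function('n')(-28), Function('f')(-64)), -1)) = Mul(Add(4289, 2742), Pow(Add(Mul(4, Pow(-28, 2)), Mul(-4, Pow(Add(-25, -64), Rational(1, 2)))), -1)) = Mul(7031, Pow(Add(Mul(4, 784), Mul(-4, Pow(-89, Rational(1, 2)))), -1)) = Mul(7031, Pow(Add(3136, Mul(-4, Mul(I, Pow(89, Rational(1, 2))))), -1)) = Mul(7031, Pow(Add(3136, Mul(-4, I, Pow(89, Rational(1, 2)))), -1))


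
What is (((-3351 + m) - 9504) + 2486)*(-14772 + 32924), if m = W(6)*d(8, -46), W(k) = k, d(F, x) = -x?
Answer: -183208136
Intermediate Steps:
m = 276 (m = 6*(-1*(-46)) = 6*46 = 276)
(((-3351 + m) - 9504) + 2486)*(-14772 + 32924) = (((-3351 + 276) - 9504) + 2486)*(-14772 + 32924) = ((-3075 - 9504) + 2486)*18152 = (-12579 + 2486)*18152 = -10093*18152 = -183208136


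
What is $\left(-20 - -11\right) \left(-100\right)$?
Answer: $900$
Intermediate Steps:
$\left(-20 - -11\right) \left(-100\right) = \left(-20 + \left(12 - 1\right)\right) \left(-100\right) = \left(-20 + 11\right) \left(-100\right) = \left(-9\right) \left(-100\right) = 900$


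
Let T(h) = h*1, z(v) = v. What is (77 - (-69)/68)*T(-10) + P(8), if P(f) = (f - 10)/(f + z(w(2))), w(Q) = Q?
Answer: -132659/170 ≈ -780.35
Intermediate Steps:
T(h) = h
P(f) = (-10 + f)/(2 + f) (P(f) = (f - 10)/(f + 2) = (-10 + f)/(2 + f))
(77 - (-69)/68)*T(-10) + P(8) = (77 - (-69)/68)*(-10) + (-10 + 8)/(2 + 8) = (77 - (-69)/68)*(-10) - 2/10 = (77 - 1*(-69/68))*(-10) + (1/10)*(-2) = (77 + 69/68)*(-10) - 1/5 = (5305/68)*(-10) - 1/5 = -26525/34 - 1/5 = -132659/170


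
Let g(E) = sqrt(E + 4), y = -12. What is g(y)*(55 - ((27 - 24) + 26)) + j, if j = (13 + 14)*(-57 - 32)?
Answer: -2403 + 52*I*sqrt(2) ≈ -2403.0 + 73.539*I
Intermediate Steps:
j = -2403 (j = 27*(-89) = -2403)
g(E) = sqrt(4 + E)
g(y)*(55 - ((27 - 24) + 26)) + j = sqrt(4 - 12)*(55 - ((27 - 24) + 26)) - 2403 = sqrt(-8)*(55 - (3 + 26)) - 2403 = (2*I*sqrt(2))*(55 - 1*29) - 2403 = (2*I*sqrt(2))*(55 - 29) - 2403 = (2*I*sqrt(2))*26 - 2403 = 52*I*sqrt(2) - 2403 = -2403 + 52*I*sqrt(2)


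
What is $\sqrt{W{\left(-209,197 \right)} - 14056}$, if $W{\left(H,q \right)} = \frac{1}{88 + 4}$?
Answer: $\frac{i \sqrt{29742473}}{46} \approx 118.56 i$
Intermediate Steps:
$W{\left(H,q \right)} = \frac{1}{92}$
$\sqrt{W{\left(-209,197 \right)} - 14056} = \sqrt{\frac{1}{92} - 14056} = \sqrt{- \frac{1293151}{92}} = \frac{i \sqrt{29742473}}{46}$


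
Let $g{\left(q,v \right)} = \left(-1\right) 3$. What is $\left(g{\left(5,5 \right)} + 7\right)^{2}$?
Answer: $16$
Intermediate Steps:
$g{\left(q,v \right)} = -3$
$\left(g{\left(5,5 \right)} + 7\right)^{2} = \left(-3 + 7\right)^{2} = 4^{2} = 16$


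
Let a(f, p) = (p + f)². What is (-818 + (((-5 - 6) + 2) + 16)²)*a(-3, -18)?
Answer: -339129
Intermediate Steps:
a(f, p) = (f + p)²
(-818 + (((-5 - 6) + 2) + 16)²)*a(-3, -18) = (-818 + (((-5 - 6) + 2) + 16)²)*(-3 - 18)² = (-818 + ((-11 + 2) + 16)²)*(-21)² = (-818 + (-9 + 16)²)*441 = (-818 + 7²)*441 = (-818 + 49)*441 = -769*441 = -339129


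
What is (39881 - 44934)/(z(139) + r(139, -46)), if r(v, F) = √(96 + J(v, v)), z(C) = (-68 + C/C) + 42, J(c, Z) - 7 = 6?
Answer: 126325/516 + 5053*√109/516 ≈ 347.05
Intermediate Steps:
J(c, Z) = 13 (J(c, Z) = 7 + 6 = 13)
z(C) = -25 (z(C) = (-68 + 1) + 42 = -67 + 42 = -25)
r(v, F) = √109 (r(v, F) = √(96 + 13) = √109)
(39881 - 44934)/(z(139) + r(139, -46)) = (39881 - 44934)/(-25 + √109) = -5053/(-25 + √109)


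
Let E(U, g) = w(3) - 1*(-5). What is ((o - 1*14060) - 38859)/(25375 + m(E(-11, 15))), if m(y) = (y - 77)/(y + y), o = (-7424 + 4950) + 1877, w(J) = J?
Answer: -856256/405931 ≈ -2.1094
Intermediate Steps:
o = -597 (o = -2474 + 1877 = -597)
E(U, g) = 8 (E(U, g) = 3 - 1*(-5) = 3 + 5 = 8)
m(y) = (-77 + y)/(2*y) (m(y) = (-77 + y)/((2*y)) = (-77 + y)*(1/(2*y)) = (-77 + y)/(2*y))
((o - 1*14060) - 38859)/(25375 + m(E(-11, 15))) = ((-597 - 1*14060) - 38859)/(25375 + (½)*(-77 + 8)/8) = ((-597 - 14060) - 38859)/(25375 + (½)*(⅛)*(-69)) = (-14657 - 38859)/(25375 - 69/16) = -53516/405931/16 = -53516*16/405931 = -856256/405931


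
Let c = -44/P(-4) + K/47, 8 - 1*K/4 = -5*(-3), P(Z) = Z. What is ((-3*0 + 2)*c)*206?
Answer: 201468/47 ≈ 4286.6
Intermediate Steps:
K = -28 (K = 32 - (-20)*(-3) = 32 - 4*15 = 32 - 60 = -28)
c = 489/47 (c = -44/(-4) - 28/47 = -44*(-¼) - 28*1/47 = 11 - 28/47 = 489/47 ≈ 10.404)
((-3*0 + 2)*c)*206 = ((-3*0 + 2)*(489/47))*206 = ((0 + 2)*(489/47))*206 = (2*(489/47))*206 = (978/47)*206 = 201468/47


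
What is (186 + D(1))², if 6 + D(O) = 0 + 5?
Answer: 34225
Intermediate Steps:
D(O) = -1 (D(O) = -6 + (0 + 5) = -6 + 5 = -1)
(186 + D(1))² = (186 - 1)² = 185² = 34225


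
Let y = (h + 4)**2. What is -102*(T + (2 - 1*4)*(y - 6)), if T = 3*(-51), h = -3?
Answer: 14586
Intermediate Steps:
T = -153
y = 1 (y = (-3 + 4)**2 = 1**2 = 1)
-102*(T + (2 - 1*4)*(y - 6)) = -102*(-153 + (2 - 1*4)*(1 - 6)) = -102*(-153 + (2 - 4)*(-5)) = -102*(-153 - 2*(-5)) = -102*(-153 + 10) = -102*(-143) = 14586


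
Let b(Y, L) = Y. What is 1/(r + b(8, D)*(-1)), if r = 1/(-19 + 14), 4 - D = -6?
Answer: -5/41 ≈ -0.12195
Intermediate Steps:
D = 10 (D = 4 - 1*(-6) = 4 + 6 = 10)
r = -⅕ (r = 1/(-5) = -⅕ ≈ -0.20000)
1/(r + b(8, D)*(-1)) = 1/(-⅕ + 8*(-1)) = 1/(-⅕ - 8) = 1/(-41/5) = -5/41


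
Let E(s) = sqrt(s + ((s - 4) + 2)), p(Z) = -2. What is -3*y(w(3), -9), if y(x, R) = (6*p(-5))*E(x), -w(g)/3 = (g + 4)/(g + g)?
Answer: 108*I ≈ 108.0*I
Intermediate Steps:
E(s) = sqrt(-2 + 2*s) (E(s) = sqrt(s + ((-4 + s) + 2)) = sqrt(s + (-2 + s)) = sqrt(-2 + 2*s))
w(g) = -3*(4 + g)/(2*g) (w(g) = -3*(g + 4)/(g + g) = -3*(4 + g)/(2*g))
y(x, R) = -12*sqrt(-2 + 2*x) (y(x, R) = (6*(-2))*sqrt(-2 + 2*x) = -12*sqrt(-2 + 2*x))
-3*y(w(3), -9) = -(-36)*sqrt(-2 + 2*(-3/2 - 6/3)) = -(-36)*sqrt(-2 + 2*(-3/2 - 6*1/3)) = -(-36)*sqrt(-2 + 2*(-3/2 - 2)) = -(-36)*sqrt(-2 + 2*(-7/2)) = -(-36)*sqrt(-2 - 7) = -(-36)*sqrt(-9) = -(-36)*3*I = -(-108)*I = 108*I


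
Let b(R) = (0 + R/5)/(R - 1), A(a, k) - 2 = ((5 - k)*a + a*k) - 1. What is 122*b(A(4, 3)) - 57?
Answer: -1569/50 ≈ -31.380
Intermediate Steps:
A(a, k) = 1 + a*k + a*(5 - k) (A(a, k) = 2 + (((5 - k)*a + a*k) - 1) = 2 + ((a*(5 - k) + a*k) - 1) = 2 + ((a*k + a*(5 - k)) - 1) = 2 + (-1 + a*k + a*(5 - k)) = 1 + a*k + a*(5 - k))
b(R) = R/(5*(-1 + R)) (b(R) = (0 + R*(⅕))/(-1 + R) = (0 + R/5)/(-1 + R) = (R/5)/(-1 + R) = R/(5*(-1 + R)))
122*b(A(4, 3)) - 57 = 122*((1 + 5*4)/(5*(-1 + (1 + 5*4)))) - 57 = 122*((1 + 20)/(5*(-1 + (1 + 20)))) - 57 = 122*((⅕)*21/(-1 + 21)) - 57 = 122*((⅕)*21/20) - 57 = 122*((⅕)*21*(1/20)) - 57 = 122*(21/100) - 57 = 1281/50 - 57 = -1569/50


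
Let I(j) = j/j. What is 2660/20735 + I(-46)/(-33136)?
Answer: 17624205/137414992 ≈ 0.12826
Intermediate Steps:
I(j) = 1
2660/20735 + I(-46)/(-33136) = 2660/20735 + 1/(-33136) = 2660*(1/20735) + 1*(-1/33136) = 532/4147 - 1/33136 = 17624205/137414992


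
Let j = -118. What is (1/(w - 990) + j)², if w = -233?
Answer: 20826819225/1495729 ≈ 13924.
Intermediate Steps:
(1/(w - 990) + j)² = (1/(-233 - 990) - 118)² = (1/(-1223) - 118)² = (-1/1223 - 118)² = (-144315/1223)² = 20826819225/1495729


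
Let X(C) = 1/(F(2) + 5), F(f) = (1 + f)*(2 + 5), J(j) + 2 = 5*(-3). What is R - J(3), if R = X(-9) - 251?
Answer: -6083/26 ≈ -233.96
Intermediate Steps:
J(j) = -17 (J(j) = -2 + 5*(-3) = -2 - 15 = -17)
F(f) = 7 + 7*f (F(f) = (1 + f)*7 = 7 + 7*f)
X(C) = 1/26 (X(C) = 1/((7 + 7*2) + 5) = 1/((7 + 14) + 5) = 1/(21 + 5) = 1/26)
R = -6525/26 (R = 1/26 - 251 = -6525/26 ≈ -250.96)
R - J(3) = -6525/26 - 1*(-17) = -6525/26 + 17 = -6083/26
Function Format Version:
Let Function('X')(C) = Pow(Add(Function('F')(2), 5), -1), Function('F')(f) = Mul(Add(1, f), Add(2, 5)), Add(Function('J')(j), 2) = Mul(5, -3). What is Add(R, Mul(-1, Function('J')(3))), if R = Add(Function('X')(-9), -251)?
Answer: Rational(-6083, 26) ≈ -233.96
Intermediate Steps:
Function('J')(j) = -17 (Function('J')(j) = Add(-2, Mul(5, -3)) = Add(-2, -15) = -17)
Function('F')(f) = Add(7, Mul(7, f)) (Function('F')(f) = Mul(Add(1, f), 7) = Add(7, Mul(7, f)))
Function('X')(C) = Rational(1, 26) (Function('X')(C) = Pow(Add(Add(7, Mul(7, 2)), 5), -1) = Pow(Add(Add(7, 14), 5), -1) = Pow(Add(21, 5), -1) = Pow(26, -1) = Rational(1, 26))
R = Rational(-6525, 26) (R = Add(Rational(1, 26), -251) = Rational(-6525, 26) ≈ -250.96)
Add(R, Mul(-1, Function('J')(3))) = Add(Rational(-6525, 26), Mul(-1, -17)) = Add(Rational(-6525, 26), 17) = Rational(-6083, 26)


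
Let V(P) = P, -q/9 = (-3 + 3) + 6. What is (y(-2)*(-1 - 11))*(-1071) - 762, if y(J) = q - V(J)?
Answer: -669066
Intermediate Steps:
q = -54 (q = -9*((-3 + 3) + 6) = -9*(0 + 6) = -9*6 = -54)
y(J) = -54 - J
(y(-2)*(-1 - 11))*(-1071) - 762 = ((-54 - 1*(-2))*(-1 - 11))*(-1071) - 762 = ((-54 + 2)*(-12))*(-1071) - 762 = -52*(-12)*(-1071) - 762 = 624*(-1071) - 762 = -668304 - 762 = -669066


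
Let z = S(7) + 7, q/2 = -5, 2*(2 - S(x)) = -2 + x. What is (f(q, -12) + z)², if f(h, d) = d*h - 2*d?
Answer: 90601/4 ≈ 22650.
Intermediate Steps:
S(x) = 3 - x/2 (S(x) = 2 - (-2 + x)/2 = 2 + (1 - x/2) = 3 - x/2)
q = -10 (q = 2*(-5) = -10)
z = 13/2 (z = (3 - ½*7) + 7 = (3 - 7/2) + 7 = -½ + 7 = 13/2 ≈ 6.5000)
f(h, d) = -2*d + d*h
(f(q, -12) + z)² = (-12*(-2 - 10) + 13/2)² = (-12*(-12) + 13/2)² = (144 + 13/2)² = (301/2)² = 90601/4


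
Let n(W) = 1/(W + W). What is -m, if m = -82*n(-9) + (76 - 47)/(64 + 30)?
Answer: -4115/846 ≈ -4.8641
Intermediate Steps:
n(W) = 1/(2*W)
m = 4115/846 (m = -41/(-9) + (76 - 47)/(64 + 30) = -41*(-1)/9 + 29/94 = -82*(-1/18) + 29*(1/94) = 41/9 + 29/94 = 4115/846 ≈ 4.8641)
-m = -1*4115/846 = -4115/846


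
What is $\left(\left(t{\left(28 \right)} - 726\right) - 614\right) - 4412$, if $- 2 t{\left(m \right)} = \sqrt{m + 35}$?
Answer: $-5752 - \frac{3 \sqrt{7}}{2} \approx -5756.0$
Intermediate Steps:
$t{\left(m \right)} = - \frac{\sqrt{35 + m}}{2}$ ($t{\left(m \right)} = - \frac{\sqrt{m + 35}}{2} = - \frac{\sqrt{35 + m}}{2}$)
$\left(\left(t{\left(28 \right)} - 726\right) - 614\right) - 4412 = \left(\left(- \frac{\sqrt{35 + 28}}{2} - 726\right) - 614\right) - 4412 = \left(\left(- \frac{\sqrt{63}}{2} - 726\right) - 614\right) - 4412 = \left(\left(- \frac{3 \sqrt{7}}{2} - 726\right) - 614\right) - 4412 = \left(\left(-726 - \frac{3 \sqrt{7}}{2}\right) - 614\right) - 4412 = \left(-1340 - \frac{3 \sqrt{7}}{2}\right) - 4412 = -5752 - \frac{3 \sqrt{7}}{2}$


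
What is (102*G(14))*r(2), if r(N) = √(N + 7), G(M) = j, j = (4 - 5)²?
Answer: 306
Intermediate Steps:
j = 1 (j = (-1)² = 1)
G(M) = 1
r(N) = √(7 + N)
(102*G(14))*r(2) = (102*1)*√(7 + 2) = 102*√9 = 102*3 = 306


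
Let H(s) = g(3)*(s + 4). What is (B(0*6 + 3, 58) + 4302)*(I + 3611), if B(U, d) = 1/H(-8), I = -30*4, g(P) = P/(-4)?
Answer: 45058337/3 ≈ 1.5019e+7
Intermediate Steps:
g(P) = -P/4 (g(P) = P*(-1/4) = -P/4)
H(s) = -3 - 3*s/4 (H(s) = (-1/4*3)*(s + 4) = -3*(4 + s)/4 = -3 - 3*s/4)
I = -120
B(U, d) = 1/3 (B(U, d) = 1/(-3 - 3/4*(-8)) = 1/(-3 + 6) = 1/3)
(B(0*6 + 3, 58) + 4302)*(I + 3611) = (1/3 + 4302)*(-120 + 3611) = (12907/3)*3491 = 45058337/3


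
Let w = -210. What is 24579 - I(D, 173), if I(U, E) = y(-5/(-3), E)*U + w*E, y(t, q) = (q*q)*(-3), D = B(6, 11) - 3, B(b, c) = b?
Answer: 330270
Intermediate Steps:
D = 3 (D = 6 - 3 = 3)
y(t, q) = -3*q² (y(t, q) = q²*(-3) = -3*q²)
I(U, E) = -210*E - 3*U*E² (I(U, E) = (-3*E²)*U - 210*E = -3*U*E² - 210*E = -210*E - 3*U*E²)
24579 - I(D, 173) = 24579 - 3*173*(-70 - 1*173*3) = 24579 - 3*173*(-70 - 519) = 24579 - 3*173*(-589) = 24579 - 1*(-305691) = 24579 + 305691 = 330270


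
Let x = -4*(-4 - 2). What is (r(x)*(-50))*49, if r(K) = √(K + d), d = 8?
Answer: -9800*√2 ≈ -13859.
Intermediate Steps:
x = 24 (x = -4*(-6) = 24)
r(K) = √(8 + K) (r(K) = √(K + 8) = √(8 + K))
(r(x)*(-50))*49 = (√(8 + 24)*(-50))*49 = (√32*(-50))*49 = ((4*√2)*(-50))*49 = -200*√2*49 = -9800*√2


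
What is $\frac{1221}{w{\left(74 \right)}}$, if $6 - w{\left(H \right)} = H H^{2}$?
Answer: $- \frac{111}{36838} \approx -0.0030132$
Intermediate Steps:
$w{\left(H \right)} = 6 - H^{3}$ ($w{\left(H \right)} = 6 - H H^{2} = 6 - H^{3}$)
$\frac{1221}{w{\left(74 \right)}} = \frac{1221}{6 - 74^{3}} = \frac{1221}{6 - 405224} = \frac{1221}{-405218} = 1221 \left(- \frac{1}{405218}\right) = - \frac{111}{36838}$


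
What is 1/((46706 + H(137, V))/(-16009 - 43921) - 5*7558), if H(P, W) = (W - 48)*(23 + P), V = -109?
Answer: -29965/1132388143 ≈ -2.6462e-5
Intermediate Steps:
H(P, W) = (-48 + W)*(23 + P)
1/((46706 + H(137, V))/(-16009 - 43921) - 5*7558) = 1/((46706 + (-1104 - 48*137 + 23*(-109) + 137*(-109)))/(-16009 - 43921) - 5*7558) = 1/((46706 + (-1104 - 6576 - 2507 - 14933))/(-59930) - 37790) = 1/((46706 - 25120)*(-1/59930) - 37790) = 1/(21586*(-1/59930) - 37790) = 1/(-10793/29965 - 37790) = 1/(-1132388143/29965) = -29965/1132388143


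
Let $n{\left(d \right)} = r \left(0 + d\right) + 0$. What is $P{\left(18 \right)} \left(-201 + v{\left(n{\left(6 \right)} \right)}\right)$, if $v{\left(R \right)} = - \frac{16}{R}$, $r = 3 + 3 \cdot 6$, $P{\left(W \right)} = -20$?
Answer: $\frac{253420}{63} \approx 4022.5$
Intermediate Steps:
$r = 21$ ($r = 3 + 18 = 21$)
$n{\left(d \right)} = 21 d$ ($n{\left(d \right)} = 21 \left(0 + d\right) + 0 = 21 d + 0 = 21 d$)
$P{\left(18 \right)} \left(-201 + v{\left(n{\left(6 \right)} \right)}\right) = - 20 \left(-201 - \frac{16}{21 \cdot 6}\right) = - 20 \left(-201 - \frac{16}{126}\right) = - 20 \left(-201 - \frac{8}{63}\right) = \left(-20\right) \left(- \frac{12671}{63}\right) = \frac{253420}{63}$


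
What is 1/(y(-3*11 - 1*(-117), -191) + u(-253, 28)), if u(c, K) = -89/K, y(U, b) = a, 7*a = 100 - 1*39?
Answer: 28/155 ≈ 0.18065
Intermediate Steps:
a = 61/7 (a = (100 - 1*39)/7 = (100 - 39)/7 = (⅐)*61 = 61/7 ≈ 8.7143)
y(U, b) = 61/7
1/(y(-3*11 - 1*(-117), -191) + u(-253, 28)) = 1/(61/7 - 89/28) = 1/(155/28) = 28/155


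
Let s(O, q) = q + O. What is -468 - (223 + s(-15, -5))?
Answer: -671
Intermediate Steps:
s(O, q) = O + q
-468 - (223 + s(-15, -5)) = -468 - (223 + (-15 - 5)) = -468 - (223 - 20) = -468 - 1*203 = -468 - 203 = -671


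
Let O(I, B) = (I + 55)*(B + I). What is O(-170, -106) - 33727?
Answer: -1987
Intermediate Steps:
O(I, B) = (55 + I)*(B + I)
O(-170, -106) - 33727 = ((-170)² + 55*(-106) + 55*(-170) - 106*(-170)) - 33727 = (28900 - 5830 - 9350 + 18020) - 33727 = 31740 - 33727 = -1987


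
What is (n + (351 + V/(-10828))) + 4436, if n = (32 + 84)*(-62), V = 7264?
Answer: -6512151/2707 ≈ -2405.7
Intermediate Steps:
n = -7192 (n = 116*(-62) = -7192)
(n + (351 + V/(-10828))) + 4436 = (-7192 + (351 + 7264/(-10828))) + 4436 = (-7192 + (351 + 7264*(-1/10828))) + 4436 = (-7192 + (351 - 1816/2707)) + 4436 = (-7192 + 948341/2707) + 4436 = -18520403/2707 + 4436 = -6512151/2707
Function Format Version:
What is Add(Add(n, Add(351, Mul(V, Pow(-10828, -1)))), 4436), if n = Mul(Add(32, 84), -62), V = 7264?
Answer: Rational(-6512151, 2707) ≈ -2405.7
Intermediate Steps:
n = -7192 (n = Mul(116, -62) = -7192)
Add(Add(n, Add(351, Mul(V, Pow(-10828, -1)))), 4436) = Add(Add(-7192, Add(351, Mul(7264, Pow(-10828, -1)))), 4436) = Add(Add(-7192, Add(351, Mul(7264, Rational(-1, 10828)))), 4436) = Add(Add(-7192, Add(351, Rational(-1816, 2707))), 4436) = Add(Add(-7192, Rational(948341, 2707)), 4436) = Add(Rational(-18520403, 2707), 4436) = Rational(-6512151, 2707)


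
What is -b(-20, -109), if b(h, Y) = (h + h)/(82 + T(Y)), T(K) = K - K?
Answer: 20/41 ≈ 0.48780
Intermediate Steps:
T(K) = 0
b(h, Y) = h/41 (b(h, Y) = (h + h)/(82 + 0) = (2*h)/82 = (2*h)*(1/82) = h/41)
-b(-20, -109) = -(-20)/41 = -1*(-20/41) = 20/41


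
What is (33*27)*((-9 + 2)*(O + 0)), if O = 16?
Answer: -99792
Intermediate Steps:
(33*27)*((-9 + 2)*(O + 0)) = (33*27)*((-9 + 2)*(16 + 0)) = 891*(-7*16) = 891*(-112) = -99792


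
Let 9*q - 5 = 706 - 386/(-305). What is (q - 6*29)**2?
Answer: 67802431321/7535025 ≈ 8998.3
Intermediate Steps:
q = 217241/2745 (q = 5/9 + (706 - 386/(-305))/9 = 5/9 + (706 - 386*(-1)/305)/9 = 5/9 + (706 - 1*(-386/305))/9 = 5/9 + (706 + 386/305)/9 = 5/9 + (1/9)*(215716/305) = 5/9 + 215716/2745 = 217241/2745 ≈ 79.141)
(q - 6*29)**2 = (217241/2745 - 6*29)**2 = (217241/2745 - 174)**2 = (-260389/2745)**2 = 67802431321/7535025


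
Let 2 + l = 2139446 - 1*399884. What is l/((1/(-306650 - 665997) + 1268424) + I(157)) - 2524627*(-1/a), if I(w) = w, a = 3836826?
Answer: 686208216628904813/338156331078974454 ≈ 2.0293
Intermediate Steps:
l = 1739560 (l = -2 + (2139446 - 1*399884) = -2 + (2139446 - 399884) = -2 + 1739562 = 1739560)
l/((1/(-306650 - 665997) + 1268424) + I(157)) - 2524627*(-1/a) = 1739560/((1/(-306650 - 665997) + 1268424) + 157) - 2524627/((-1*3836826)) = 1739560/((1/(-972647) + 1268424) + 157) - 2524627/(-3836826) = 1739560/((-1/972647 + 1268424) + 157) - 2524627*(-1/3836826) = 1739560/(1233728798327/972647 + 157) + 360661/548118 = 1739560/(1233881503906/972647) + 360661/548118 = 1739560*(972647/1233881503906) + 360661/548118 = 845988907660/616940751953 + 360661/548118 = 686208216628904813/338156331078974454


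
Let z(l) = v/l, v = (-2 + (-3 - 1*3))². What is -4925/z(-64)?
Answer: 4925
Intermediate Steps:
v = 64 (v = (-2 + (-3 - 3))² = (-2 - 6)² = (-8)² = 64)
z(l) = 64/l
-4925/z(-64) = -4925/(64/(-64)) = -4925/(64*(-1/64)) = -4925/(-1) = -4925*(-1) = 4925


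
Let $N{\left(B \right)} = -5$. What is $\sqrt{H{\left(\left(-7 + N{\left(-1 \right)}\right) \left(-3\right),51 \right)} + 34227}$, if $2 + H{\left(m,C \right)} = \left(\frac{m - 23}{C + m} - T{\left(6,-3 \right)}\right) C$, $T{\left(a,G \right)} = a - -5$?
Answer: $\frac{\sqrt{28317833}}{29} \approx 183.5$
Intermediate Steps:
$T{\left(a,G \right)} = 5 + a$ ($T{\left(a,G \right)} = a + 5 = 5 + a$)
$H{\left(m,C \right)} = -2 + C \left(-11 + \frac{-23 + m}{C + m}\right)$ ($H{\left(m,C \right)} = -2 + \left(\frac{m - 23}{C + m} - \left(5 + 6\right)\right) C = -2 + \left(\frac{-23 + m}{C + m} - 11\right) C = -2 + \left(-11 + \frac{-23 + m}{C + m}\right) C = -2 + C \left(-11 + \frac{-23 + m}{C + m}\right)$)
$\sqrt{H{\left(\left(-7 + N{\left(-1 \right)}\right) \left(-3\right),51 \right)} + 34227} = \sqrt{\frac{\left(-25\right) 51 - 11 \cdot 51^{2} - 2 \left(-7 - 5\right) \left(-3\right) - 510 \left(-7 - 5\right) \left(-3\right)}{51 + \left(-7 - 5\right) \left(-3\right)} + 34227} = \sqrt{\frac{-1275 - 28611 - 2 \left(\left(-12\right) \left(-3\right)\right) - 510 \left(\left(-12\right) \left(-3\right)\right)}{51 - -36} + 34227} = \sqrt{\frac{-1275 - 28611 - 72 - 510 \cdot 36}{51 + 36} + 34227} = \sqrt{\frac{-1275 - 28611 - 72 - 18360}{87} + 34227} = \sqrt{\frac{1}{87} \left(-48318\right) + 34227} = \sqrt{- \frac{16106}{29} + 34227} = \sqrt{\frac{976477}{29}} = \frac{\sqrt{28317833}}{29}$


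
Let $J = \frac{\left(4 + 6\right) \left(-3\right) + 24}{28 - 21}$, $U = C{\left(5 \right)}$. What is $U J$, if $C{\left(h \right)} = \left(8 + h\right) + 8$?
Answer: $-18$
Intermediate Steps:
$C{\left(h \right)} = 16 + h$
$U = 21$ ($U = 16 + 5 = 21$)
$J = - \frac{6}{7}$ ($J = \frac{10 \left(-3\right) + 24}{7} = \left(-30 + 24\right) \frac{1}{7} = \left(-6\right) \frac{1}{7} = - \frac{6}{7} \approx -0.85714$)
$U J = 21 \left(- \frac{6}{7}\right) = -18$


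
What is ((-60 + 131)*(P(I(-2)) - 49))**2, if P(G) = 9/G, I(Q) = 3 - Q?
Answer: 280763536/25 ≈ 1.1231e+7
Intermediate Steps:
((-60 + 131)*(P(I(-2)) - 49))**2 = ((-60 + 131)*(9/(3 - 1*(-2)) - 49))**2 = (71*(9/(3 + 2) - 49))**2 = (71*(9/5 - 49))**2 = (71*(-236/5))**2 = (-16756/5)**2 = 280763536/25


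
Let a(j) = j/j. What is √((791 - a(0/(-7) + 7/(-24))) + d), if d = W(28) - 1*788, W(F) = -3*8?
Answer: I*√22 ≈ 4.6904*I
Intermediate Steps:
a(j) = 1
W(F) = -24
d = -812 (d = -24 - 1*788 = -24 - 788 = -812)
√((791 - a(0/(-7) + 7/(-24))) + d) = √((791 - 1*1) - 812) = √((791 - 1) - 812) = √(790 - 812) = √(-22) = I*√22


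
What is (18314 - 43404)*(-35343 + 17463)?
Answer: 448609200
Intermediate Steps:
(18314 - 43404)*(-35343 + 17463) = -25090*(-17880) = 448609200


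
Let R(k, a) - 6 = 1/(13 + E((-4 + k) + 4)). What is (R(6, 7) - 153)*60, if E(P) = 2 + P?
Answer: -61720/7 ≈ -8817.1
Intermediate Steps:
R(k, a) = 6 + 1/(15 + k) (R(k, a) = 6 + 1/(13 + (2 + ((-4 + k) + 4))) = 6 + 1/(13 + (2 + k)) = 6 + 1/(15 + k))
(R(6, 7) - 153)*60 = ((91 + 6*6)/(15 + 6) - 153)*60 = ((91 + 36)/21 - 153)*60 = ((1/21)*127 - 153)*60 = (127/21 - 153)*60 = -3086/21*60 = -61720/7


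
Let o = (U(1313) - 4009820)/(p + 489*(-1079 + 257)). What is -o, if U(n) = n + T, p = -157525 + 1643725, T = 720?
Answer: 1335929/361414 ≈ 3.6964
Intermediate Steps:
p = 1486200
U(n) = 720 + n (U(n) = n + 720 = 720 + n)
o = -1335929/361414 (o = ((720 + 1313) - 4009820)/(1486200 + 489*(-1079 + 257)) = (2033 - 4009820)/(1486200 + 489*(-822)) = -4007787/(1486200 - 401958) = -4007787/1084242 = -4007787*1/1084242 = -1335929/361414 ≈ -3.6964)
-o = -1*(-1335929/361414) = 1335929/361414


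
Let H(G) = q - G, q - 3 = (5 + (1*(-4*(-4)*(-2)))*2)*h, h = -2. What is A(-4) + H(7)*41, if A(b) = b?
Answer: 4670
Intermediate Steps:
q = 121 (q = 3 + (5 + (1*(-4*(-4)*(-2)))*2)*(-2) = 3 + (5 + (1*(16*(-2)))*2)*(-2) = 3 + (5 + (1*(-32))*2)*(-2) = 3 + (5 - 32*2)*(-2) = 3 + (5 - 64)*(-2) = 3 - 59*(-2) = 3 + 118 = 121)
H(G) = 121 - G
A(-4) + H(7)*41 = -4 + (121 - 1*7)*41 = -4 + (121 - 7)*41 = -4 + 114*41 = -4 + 4674 = 4670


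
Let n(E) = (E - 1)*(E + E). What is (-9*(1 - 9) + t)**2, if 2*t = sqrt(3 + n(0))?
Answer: (144 + sqrt(3))**2/4 ≈ 5309.5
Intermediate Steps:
n(E) = 2*E*(-1 + E) (n(E) = (-1 + E)*(2*E) = 2*E*(-1 + E))
t = sqrt(3)/2 (t = sqrt(3 + 2*0*(-1 + 0))/2 = sqrt(3 + 2*0*(-1))/2 = sqrt(3 + 0)/2 = sqrt(3)/2 ≈ 0.86602)
(-9*(1 - 9) + t)**2 = (-9*(1 - 9) + sqrt(3)/2)**2 = (-9*(-8) + sqrt(3)/2)**2 = (72 + sqrt(3)/2)**2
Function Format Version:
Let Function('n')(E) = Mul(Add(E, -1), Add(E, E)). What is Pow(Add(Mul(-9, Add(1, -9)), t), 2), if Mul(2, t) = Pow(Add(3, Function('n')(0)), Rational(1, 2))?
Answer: Mul(Rational(1, 4), Pow(Add(144, Pow(3, Rational(1, 2))), 2)) ≈ 5309.5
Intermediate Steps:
Function('n')(E) = Mul(2, E, Add(-1, E)) (Function('n')(E) = Mul(Add(-1, E), Mul(2, E)) = Mul(2, E, Add(-1, E)))
t = Mul(Rational(1, 2), Pow(3, Rational(1, 2))) (t = Mul(Rational(1, 2), Pow(Add(3, Mul(2, 0, Add(-1, 0))), Rational(1, 2))) = Mul(Rational(1, 2), Pow(Add(3, Mul(2, 0, -1)), Rational(1, 2))) = Mul(Rational(1, 2), Pow(Add(3, 0), Rational(1, 2))) = Mul(Rational(1, 2), Pow(3, Rational(1, 2))) ≈ 0.86602)
Pow(Add(Mul(-9, Add(1, -9)), t), 2) = Pow(Add(Mul(-9, Add(1, -9)), Mul(Rational(1, 2), Pow(3, Rational(1, 2)))), 2) = Pow(Add(Mul(-9, -8), Mul(Rational(1, 2), Pow(3, Rational(1, 2)))), 2) = Pow(Add(72, Mul(Rational(1, 2), Pow(3, Rational(1, 2)))), 2)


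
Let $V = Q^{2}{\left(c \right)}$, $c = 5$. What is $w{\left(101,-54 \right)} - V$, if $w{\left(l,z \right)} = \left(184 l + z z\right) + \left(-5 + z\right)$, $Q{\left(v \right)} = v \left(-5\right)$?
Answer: $20816$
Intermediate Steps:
$Q{\left(v \right)} = - 5 v$
$w{\left(l,z \right)} = -5 + z + z^{2} + 184 l$ ($w{\left(l,z \right)} = \left(184 l + z^{2}\right) + \left(-5 + z\right) = \left(z^{2} + 184 l\right) + \left(-5 + z\right) = -5 + z + z^{2} + 184 l$)
$V = 625$ ($V = \left(\left(-5\right) 5\right)^{2} = \left(-25\right)^{2} = 625$)
$w{\left(101,-54 \right)} - V = \left(-5 - 54 + \left(-54\right)^{2} + 184 \cdot 101\right) - 625 = \left(-5 - 54 + 2916 + 18584\right) - 625 = 21441 - 625 = 20816$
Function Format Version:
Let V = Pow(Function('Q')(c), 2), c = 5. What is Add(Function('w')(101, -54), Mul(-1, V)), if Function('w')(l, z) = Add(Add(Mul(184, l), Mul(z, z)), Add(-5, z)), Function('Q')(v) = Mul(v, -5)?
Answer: 20816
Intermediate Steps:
Function('Q')(v) = Mul(-5, v)
Function('w')(l, z) = Add(-5, z, Pow(z, 2), Mul(184, l)) (Function('w')(l, z) = Add(Add(Mul(184, l), Pow(z, 2)), Add(-5, z)) = Add(Add(Pow(z, 2), Mul(184, l)), Add(-5, z)) = Add(-5, z, Pow(z, 2), Mul(184, l)))
V = 625 (V = Pow(Mul(-5, 5), 2) = Pow(-25, 2) = 625)
Add(Function('w')(101, -54), Mul(-1, V)) = Add(Add(-5, -54, Pow(-54, 2), Mul(184, 101)), Mul(-1, 625)) = Add(Add(-5, -54, 2916, 18584), -625) = Add(21441, -625) = 20816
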